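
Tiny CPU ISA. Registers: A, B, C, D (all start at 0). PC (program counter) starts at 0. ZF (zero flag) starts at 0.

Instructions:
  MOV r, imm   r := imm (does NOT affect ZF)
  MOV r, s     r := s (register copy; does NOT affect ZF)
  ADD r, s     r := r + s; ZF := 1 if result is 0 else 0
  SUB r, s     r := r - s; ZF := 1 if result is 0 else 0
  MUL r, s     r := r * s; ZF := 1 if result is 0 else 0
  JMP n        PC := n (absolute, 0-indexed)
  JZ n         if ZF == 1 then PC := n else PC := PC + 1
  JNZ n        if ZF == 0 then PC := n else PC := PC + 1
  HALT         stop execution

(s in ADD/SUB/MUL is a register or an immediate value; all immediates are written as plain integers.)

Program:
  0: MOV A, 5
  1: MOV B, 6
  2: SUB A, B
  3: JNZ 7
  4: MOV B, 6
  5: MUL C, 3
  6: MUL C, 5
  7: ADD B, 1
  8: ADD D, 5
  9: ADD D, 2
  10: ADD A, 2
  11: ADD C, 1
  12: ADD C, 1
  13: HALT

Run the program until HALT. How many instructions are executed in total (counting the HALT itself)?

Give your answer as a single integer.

Step 1: PC=0 exec 'MOV A, 5'. After: A=5 B=0 C=0 D=0 ZF=0 PC=1
Step 2: PC=1 exec 'MOV B, 6'. After: A=5 B=6 C=0 D=0 ZF=0 PC=2
Step 3: PC=2 exec 'SUB A, B'. After: A=-1 B=6 C=0 D=0 ZF=0 PC=3
Step 4: PC=3 exec 'JNZ 7'. After: A=-1 B=6 C=0 D=0 ZF=0 PC=7
Step 5: PC=7 exec 'ADD B, 1'. After: A=-1 B=7 C=0 D=0 ZF=0 PC=8
Step 6: PC=8 exec 'ADD D, 5'. After: A=-1 B=7 C=0 D=5 ZF=0 PC=9
Step 7: PC=9 exec 'ADD D, 2'. After: A=-1 B=7 C=0 D=7 ZF=0 PC=10
Step 8: PC=10 exec 'ADD A, 2'. After: A=1 B=7 C=0 D=7 ZF=0 PC=11
Step 9: PC=11 exec 'ADD C, 1'. After: A=1 B=7 C=1 D=7 ZF=0 PC=12
Step 10: PC=12 exec 'ADD C, 1'. After: A=1 B=7 C=2 D=7 ZF=0 PC=13
Step 11: PC=13 exec 'HALT'. After: A=1 B=7 C=2 D=7 ZF=0 PC=13 HALTED
Total instructions executed: 11

Answer: 11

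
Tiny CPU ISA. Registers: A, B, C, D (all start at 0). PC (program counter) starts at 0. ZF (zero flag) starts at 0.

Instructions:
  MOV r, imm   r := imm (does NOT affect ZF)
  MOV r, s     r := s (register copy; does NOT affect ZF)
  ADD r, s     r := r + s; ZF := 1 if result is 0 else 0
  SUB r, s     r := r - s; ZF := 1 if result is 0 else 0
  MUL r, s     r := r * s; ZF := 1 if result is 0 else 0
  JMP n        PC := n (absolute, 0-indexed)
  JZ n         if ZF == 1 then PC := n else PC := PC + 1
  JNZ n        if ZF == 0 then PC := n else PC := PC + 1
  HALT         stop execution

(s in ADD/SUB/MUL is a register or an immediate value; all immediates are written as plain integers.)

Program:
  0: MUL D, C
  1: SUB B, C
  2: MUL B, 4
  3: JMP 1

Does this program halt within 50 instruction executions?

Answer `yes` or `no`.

Step 1: PC=0 exec 'MUL D, C'. After: A=0 B=0 C=0 D=0 ZF=1 PC=1
Step 2: PC=1 exec 'SUB B, C'. After: A=0 B=0 C=0 D=0 ZF=1 PC=2
Step 3: PC=2 exec 'MUL B, 4'. After: A=0 B=0 C=0 D=0 ZF=1 PC=3
Step 4: PC=3 exec 'JMP 1'. After: A=0 B=0 C=0 D=0 ZF=1 PC=1
State after step 4 equals state after step 1: the program is in a cycle of length 3 and will never halt.

Answer: no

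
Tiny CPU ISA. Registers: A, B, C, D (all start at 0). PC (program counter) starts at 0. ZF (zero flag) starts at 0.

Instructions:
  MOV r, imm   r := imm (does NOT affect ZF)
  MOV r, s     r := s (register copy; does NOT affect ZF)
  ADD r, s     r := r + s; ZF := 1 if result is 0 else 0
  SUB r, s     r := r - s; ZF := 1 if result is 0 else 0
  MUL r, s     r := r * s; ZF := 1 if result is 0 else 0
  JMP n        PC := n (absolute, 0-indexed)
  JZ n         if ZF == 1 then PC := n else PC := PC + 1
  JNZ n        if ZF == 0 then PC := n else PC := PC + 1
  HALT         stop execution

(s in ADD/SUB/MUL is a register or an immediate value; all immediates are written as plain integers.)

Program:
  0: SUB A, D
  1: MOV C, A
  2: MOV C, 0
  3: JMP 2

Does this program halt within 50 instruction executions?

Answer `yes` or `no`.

Answer: no

Derivation:
Step 1: PC=0 exec 'SUB A, D'. After: A=0 B=0 C=0 D=0 ZF=1 PC=1
Step 2: PC=1 exec 'MOV C, A'. After: A=0 B=0 C=0 D=0 ZF=1 PC=2
Step 3: PC=2 exec 'MOV C, 0'. After: A=0 B=0 C=0 D=0 ZF=1 PC=3
Step 4: PC=3 exec 'JMP 2'. After: A=0 B=0 C=0 D=0 ZF=1 PC=2
State after step 4 equals state after step 2: the program is in a cycle of length 2 and will never halt.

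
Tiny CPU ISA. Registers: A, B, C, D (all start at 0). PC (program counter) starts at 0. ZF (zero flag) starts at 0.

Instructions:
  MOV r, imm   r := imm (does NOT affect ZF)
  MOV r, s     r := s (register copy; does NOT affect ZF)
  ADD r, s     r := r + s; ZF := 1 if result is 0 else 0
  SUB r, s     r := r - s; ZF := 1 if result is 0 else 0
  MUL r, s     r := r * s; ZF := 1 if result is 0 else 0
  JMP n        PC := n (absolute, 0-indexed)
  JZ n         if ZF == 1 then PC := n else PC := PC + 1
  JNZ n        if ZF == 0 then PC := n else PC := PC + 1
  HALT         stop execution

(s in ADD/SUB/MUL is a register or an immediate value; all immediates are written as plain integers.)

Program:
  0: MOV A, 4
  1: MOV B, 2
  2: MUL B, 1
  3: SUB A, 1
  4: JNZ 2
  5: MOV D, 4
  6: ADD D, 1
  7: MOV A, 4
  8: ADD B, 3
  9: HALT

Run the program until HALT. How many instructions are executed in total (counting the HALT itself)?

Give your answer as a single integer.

Step 1: PC=0 exec 'MOV A, 4'. After: A=4 B=0 C=0 D=0 ZF=0 PC=1
Step 2: PC=1 exec 'MOV B, 2'. After: A=4 B=2 C=0 D=0 ZF=0 PC=2
Step 3: PC=2 exec 'MUL B, 1'. After: A=4 B=2 C=0 D=0 ZF=0 PC=3
Step 4: PC=3 exec 'SUB A, 1'. After: A=3 B=2 C=0 D=0 ZF=0 PC=4
Step 5: PC=4 exec 'JNZ 2'. After: A=3 B=2 C=0 D=0 ZF=0 PC=2
Step 6: PC=2 exec 'MUL B, 1'. After: A=3 B=2 C=0 D=0 ZF=0 PC=3
Step 7: PC=3 exec 'SUB A, 1'. After: A=2 B=2 C=0 D=0 ZF=0 PC=4
Step 8: PC=4 exec 'JNZ 2'. After: A=2 B=2 C=0 D=0 ZF=0 PC=2
Step 9: PC=2 exec 'MUL B, 1'. After: A=2 B=2 C=0 D=0 ZF=0 PC=3
Step 10: PC=3 exec 'SUB A, 1'. After: A=1 B=2 C=0 D=0 ZF=0 PC=4
Step 11: PC=4 exec 'JNZ 2'. After: A=1 B=2 C=0 D=0 ZF=0 PC=2
Step 12: PC=2 exec 'MUL B, 1'. After: A=1 B=2 C=0 D=0 ZF=0 PC=3
Step 13: PC=3 exec 'SUB A, 1'. After: A=0 B=2 C=0 D=0 ZF=1 PC=4
Step 14: PC=4 exec 'JNZ 2'. After: A=0 B=2 C=0 D=0 ZF=1 PC=5
Step 15: PC=5 exec 'MOV D, 4'. After: A=0 B=2 C=0 D=4 ZF=1 PC=6
Step 16: PC=6 exec 'ADD D, 1'. After: A=0 B=2 C=0 D=5 ZF=0 PC=7
Step 17: PC=7 exec 'MOV A, 4'. After: A=4 B=2 C=0 D=5 ZF=0 PC=8
Step 18: PC=8 exec 'ADD B, 3'. After: A=4 B=5 C=0 D=5 ZF=0 PC=9
Step 19: PC=9 exec 'HALT'. After: A=4 B=5 C=0 D=5 ZF=0 PC=9 HALTED
Total instructions executed: 19

Answer: 19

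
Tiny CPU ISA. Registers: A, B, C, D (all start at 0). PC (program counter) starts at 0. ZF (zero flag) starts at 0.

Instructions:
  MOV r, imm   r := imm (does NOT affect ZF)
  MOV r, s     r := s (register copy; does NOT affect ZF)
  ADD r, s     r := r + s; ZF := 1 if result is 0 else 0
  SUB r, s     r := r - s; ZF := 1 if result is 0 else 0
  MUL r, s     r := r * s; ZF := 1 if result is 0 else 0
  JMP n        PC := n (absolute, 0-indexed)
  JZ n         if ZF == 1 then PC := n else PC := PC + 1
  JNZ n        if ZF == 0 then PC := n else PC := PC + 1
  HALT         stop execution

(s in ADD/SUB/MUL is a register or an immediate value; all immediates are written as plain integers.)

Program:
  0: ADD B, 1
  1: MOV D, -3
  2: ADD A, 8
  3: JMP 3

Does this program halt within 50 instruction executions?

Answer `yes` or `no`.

Answer: no

Derivation:
Step 1: PC=0 exec 'ADD B, 1'. After: A=0 B=1 C=0 D=0 ZF=0 PC=1
Step 2: PC=1 exec 'MOV D, -3'. After: A=0 B=1 C=0 D=-3 ZF=0 PC=2
Step 3: PC=2 exec 'ADD A, 8'. After: A=8 B=1 C=0 D=-3 ZF=0 PC=3
Step 4: PC=3 exec 'JMP 3'. After: A=8 B=1 C=0 D=-3 ZF=0 PC=3
State after step 4 equals state after step 3: the program is in a cycle of length 1 and will never halt.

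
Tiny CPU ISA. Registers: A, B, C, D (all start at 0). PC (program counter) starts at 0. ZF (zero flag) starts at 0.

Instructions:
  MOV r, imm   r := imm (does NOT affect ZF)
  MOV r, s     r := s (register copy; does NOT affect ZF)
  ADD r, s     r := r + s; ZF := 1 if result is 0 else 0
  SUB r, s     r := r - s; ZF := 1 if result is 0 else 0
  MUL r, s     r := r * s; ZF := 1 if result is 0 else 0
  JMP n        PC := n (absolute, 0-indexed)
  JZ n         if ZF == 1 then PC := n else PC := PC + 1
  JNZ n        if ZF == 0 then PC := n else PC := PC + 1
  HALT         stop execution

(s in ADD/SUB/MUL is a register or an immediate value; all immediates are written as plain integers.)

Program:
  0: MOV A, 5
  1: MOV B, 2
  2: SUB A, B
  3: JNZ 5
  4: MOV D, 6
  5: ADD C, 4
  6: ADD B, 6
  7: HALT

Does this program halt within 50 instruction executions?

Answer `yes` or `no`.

Step 1: PC=0 exec 'MOV A, 5'. After: A=5 B=0 C=0 D=0 ZF=0 PC=1
Step 2: PC=1 exec 'MOV B, 2'. After: A=5 B=2 C=0 D=0 ZF=0 PC=2
Step 3: PC=2 exec 'SUB A, B'. After: A=3 B=2 C=0 D=0 ZF=0 PC=3
Step 4: PC=3 exec 'JNZ 5'. After: A=3 B=2 C=0 D=0 ZF=0 PC=5
Step 5: PC=5 exec 'ADD C, 4'. After: A=3 B=2 C=4 D=0 ZF=0 PC=6
Step 6: PC=6 exec 'ADD B, 6'. After: A=3 B=8 C=4 D=0 ZF=0 PC=7
Step 7: PC=7 exec 'HALT'. After: A=3 B=8 C=4 D=0 ZF=0 PC=7 HALTED

Answer: yes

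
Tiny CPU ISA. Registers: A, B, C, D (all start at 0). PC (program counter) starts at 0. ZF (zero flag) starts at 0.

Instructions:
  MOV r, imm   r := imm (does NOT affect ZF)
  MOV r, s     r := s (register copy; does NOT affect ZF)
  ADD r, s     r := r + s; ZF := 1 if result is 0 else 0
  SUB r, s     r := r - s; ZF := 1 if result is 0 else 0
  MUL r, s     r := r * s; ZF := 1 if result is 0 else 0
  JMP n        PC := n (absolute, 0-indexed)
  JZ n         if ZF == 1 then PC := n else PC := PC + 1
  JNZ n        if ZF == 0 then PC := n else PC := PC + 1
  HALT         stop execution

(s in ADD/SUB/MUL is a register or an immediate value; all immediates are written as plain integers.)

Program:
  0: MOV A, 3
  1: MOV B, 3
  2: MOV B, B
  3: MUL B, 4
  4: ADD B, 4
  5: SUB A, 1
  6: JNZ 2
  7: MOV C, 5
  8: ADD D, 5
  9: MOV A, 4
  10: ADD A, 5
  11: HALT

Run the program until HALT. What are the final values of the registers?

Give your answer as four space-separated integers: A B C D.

Step 1: PC=0 exec 'MOV A, 3'. After: A=3 B=0 C=0 D=0 ZF=0 PC=1
Step 2: PC=1 exec 'MOV B, 3'. After: A=3 B=3 C=0 D=0 ZF=0 PC=2
Step 3: PC=2 exec 'MOV B, B'. After: A=3 B=3 C=0 D=0 ZF=0 PC=3
Step 4: PC=3 exec 'MUL B, 4'. After: A=3 B=12 C=0 D=0 ZF=0 PC=4
Step 5: PC=4 exec 'ADD B, 4'. After: A=3 B=16 C=0 D=0 ZF=0 PC=5
Step 6: PC=5 exec 'SUB A, 1'. After: A=2 B=16 C=0 D=0 ZF=0 PC=6
Step 7: PC=6 exec 'JNZ 2'. After: A=2 B=16 C=0 D=0 ZF=0 PC=2
Step 8: PC=2 exec 'MOV B, B'. After: A=2 B=16 C=0 D=0 ZF=0 PC=3
Step 9: PC=3 exec 'MUL B, 4'. After: A=2 B=64 C=0 D=0 ZF=0 PC=4
Step 10: PC=4 exec 'ADD B, 4'. After: A=2 B=68 C=0 D=0 ZF=0 PC=5
Step 11: PC=5 exec 'SUB A, 1'. After: A=1 B=68 C=0 D=0 ZF=0 PC=6
Step 12: PC=6 exec 'JNZ 2'. After: A=1 B=68 C=0 D=0 ZF=0 PC=2
Step 13: PC=2 exec 'MOV B, B'. After: A=1 B=68 C=0 D=0 ZF=0 PC=3
Step 14: PC=3 exec 'MUL B, 4'. After: A=1 B=272 C=0 D=0 ZF=0 PC=4
Step 15: PC=4 exec 'ADD B, 4'. After: A=1 B=276 C=0 D=0 ZF=0 PC=5
Step 16: PC=5 exec 'SUB A, 1'. After: A=0 B=276 C=0 D=0 ZF=1 PC=6
Step 17: PC=6 exec 'JNZ 2'. After: A=0 B=276 C=0 D=0 ZF=1 PC=7
Step 18: PC=7 exec 'MOV C, 5'. After: A=0 B=276 C=5 D=0 ZF=1 PC=8
Step 19: PC=8 exec 'ADD D, 5'. After: A=0 B=276 C=5 D=5 ZF=0 PC=9
Step 20: PC=9 exec 'MOV A, 4'. After: A=4 B=276 C=5 D=5 ZF=0 PC=10
Step 21: PC=10 exec 'ADD A, 5'. After: A=9 B=276 C=5 D=5 ZF=0 PC=11
Step 22: PC=11 exec 'HALT'. After: A=9 B=276 C=5 D=5 ZF=0 PC=11 HALTED

Answer: 9 276 5 5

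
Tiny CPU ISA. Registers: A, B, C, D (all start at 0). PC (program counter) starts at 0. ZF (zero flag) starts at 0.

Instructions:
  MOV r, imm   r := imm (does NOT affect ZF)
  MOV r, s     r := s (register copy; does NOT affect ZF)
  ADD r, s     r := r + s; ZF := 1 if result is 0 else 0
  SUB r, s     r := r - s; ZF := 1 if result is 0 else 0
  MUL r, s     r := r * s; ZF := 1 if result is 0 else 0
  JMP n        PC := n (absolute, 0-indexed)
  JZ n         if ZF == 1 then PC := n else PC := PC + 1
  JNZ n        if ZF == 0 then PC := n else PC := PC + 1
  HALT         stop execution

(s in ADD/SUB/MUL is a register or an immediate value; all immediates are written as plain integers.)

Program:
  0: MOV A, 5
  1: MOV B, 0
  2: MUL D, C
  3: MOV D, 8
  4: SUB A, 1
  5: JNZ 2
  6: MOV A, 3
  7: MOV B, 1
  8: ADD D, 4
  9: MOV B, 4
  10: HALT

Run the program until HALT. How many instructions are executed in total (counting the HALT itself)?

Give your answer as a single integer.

Step 1: PC=0 exec 'MOV A, 5'. After: A=5 B=0 C=0 D=0 ZF=0 PC=1
Step 2: PC=1 exec 'MOV B, 0'. After: A=5 B=0 C=0 D=0 ZF=0 PC=2
Step 3: PC=2 exec 'MUL D, C'. After: A=5 B=0 C=0 D=0 ZF=1 PC=3
Step 4: PC=3 exec 'MOV D, 8'. After: A=5 B=0 C=0 D=8 ZF=1 PC=4
Step 5: PC=4 exec 'SUB A, 1'. After: A=4 B=0 C=0 D=8 ZF=0 PC=5
Step 6: PC=5 exec 'JNZ 2'. After: A=4 B=0 C=0 D=8 ZF=0 PC=2
Step 7: PC=2 exec 'MUL D, C'. After: A=4 B=0 C=0 D=0 ZF=1 PC=3
Step 8: PC=3 exec 'MOV D, 8'. After: A=4 B=0 C=0 D=8 ZF=1 PC=4
Step 9: PC=4 exec 'SUB A, 1'. After: A=3 B=0 C=0 D=8 ZF=0 PC=5
Step 10: PC=5 exec 'JNZ 2'. After: A=3 B=0 C=0 D=8 ZF=0 PC=2
Step 11: PC=2 exec 'MUL D, C'. After: A=3 B=0 C=0 D=0 ZF=1 PC=3
Step 12: PC=3 exec 'MOV D, 8'. After: A=3 B=0 C=0 D=8 ZF=1 PC=4
Step 13: PC=4 exec 'SUB A, 1'. After: A=2 B=0 C=0 D=8 ZF=0 PC=5
Step 14: PC=5 exec 'JNZ 2'. After: A=2 B=0 C=0 D=8 ZF=0 PC=2
Step 15: PC=2 exec 'MUL D, C'. After: A=2 B=0 C=0 D=0 ZF=1 PC=3
Step 16: PC=3 exec 'MOV D, 8'. After: A=2 B=0 C=0 D=8 ZF=1 PC=4
Step 17: PC=4 exec 'SUB A, 1'. After: A=1 B=0 C=0 D=8 ZF=0 PC=5
Step 18: PC=5 exec 'JNZ 2'. After: A=1 B=0 C=0 D=8 ZF=0 PC=2
Step 19: PC=2 exec 'MUL D, C'. After: A=1 B=0 C=0 D=0 ZF=1 PC=3
Step 20: PC=3 exec 'MOV D, 8'. After: A=1 B=0 C=0 D=8 ZF=1 PC=4
Step 21: PC=4 exec 'SUB A, 1'. After: A=0 B=0 C=0 D=8 ZF=1 PC=5
Step 22: PC=5 exec 'JNZ 2'. After: A=0 B=0 C=0 D=8 ZF=1 PC=6
Step 23: PC=6 exec 'MOV A, 3'. After: A=3 B=0 C=0 D=8 ZF=1 PC=7
Step 24: PC=7 exec 'MOV B, 1'. After: A=3 B=1 C=0 D=8 ZF=1 PC=8
Step 25: PC=8 exec 'ADD D, 4'. After: A=3 B=1 C=0 D=12 ZF=0 PC=9
Step 26: PC=9 exec 'MOV B, 4'. After: A=3 B=4 C=0 D=12 ZF=0 PC=10
Step 27: PC=10 exec 'HALT'. After: A=3 B=4 C=0 D=12 ZF=0 PC=10 HALTED
Total instructions executed: 27

Answer: 27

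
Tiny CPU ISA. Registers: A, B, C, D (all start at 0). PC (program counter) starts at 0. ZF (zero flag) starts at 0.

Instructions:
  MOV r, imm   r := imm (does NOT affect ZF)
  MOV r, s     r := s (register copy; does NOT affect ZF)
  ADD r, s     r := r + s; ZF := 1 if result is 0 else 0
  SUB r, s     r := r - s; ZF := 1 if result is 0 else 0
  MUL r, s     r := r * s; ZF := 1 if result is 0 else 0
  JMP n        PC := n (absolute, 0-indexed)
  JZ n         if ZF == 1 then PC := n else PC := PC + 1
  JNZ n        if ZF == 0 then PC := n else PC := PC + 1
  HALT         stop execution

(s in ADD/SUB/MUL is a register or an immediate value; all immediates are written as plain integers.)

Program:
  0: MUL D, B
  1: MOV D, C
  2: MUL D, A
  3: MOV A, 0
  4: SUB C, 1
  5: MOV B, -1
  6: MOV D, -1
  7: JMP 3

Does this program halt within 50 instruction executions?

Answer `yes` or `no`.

Answer: no

Derivation:
Step 1: PC=0 exec 'MUL D, B'. After: A=0 B=0 C=0 D=0 ZF=1 PC=1
Step 2: PC=1 exec 'MOV D, C'. After: A=0 B=0 C=0 D=0 ZF=1 PC=2
Step 3: PC=2 exec 'MUL D, A'. After: A=0 B=0 C=0 D=0 ZF=1 PC=3
Step 4: PC=3 exec 'MOV A, 0'. After: A=0 B=0 C=0 D=0 ZF=1 PC=4
Step 5: PC=4 exec 'SUB C, 1'. After: A=0 B=0 C=-1 D=0 ZF=0 PC=5
Step 6: PC=5 exec 'MOV B, -1'. After: A=0 B=-1 C=-1 D=0 ZF=0 PC=6
Step 7: PC=6 exec 'MOV D, -1'. After: A=0 B=-1 C=-1 D=-1 ZF=0 PC=7
Step 8: PC=7 exec 'JMP 3'. After: A=0 B=-1 C=-1 D=-1 ZF=0 PC=3
Step 9: PC=3 exec 'MOV A, 0'. After: A=0 B=-1 C=-1 D=-1 ZF=0 PC=4
Step 10: PC=4 exec 'SUB C, 1'. After: A=0 B=-1 C=-2 D=-1 ZF=0 PC=5
Step 11: PC=5 exec 'MOV B, -1'. After: A=0 B=-1 C=-2 D=-1 ZF=0 PC=6
Step 12: PC=6 exec 'MOV D, -1'. After: A=0 B=-1 C=-2 D=-1 ZF=0 PC=7
Step 13: PC=7 exec 'JMP 3'. After: A=0 B=-1 C=-2 D=-1 ZF=0 PC=3
Step 14: PC=3 exec 'MOV A, 0'. After: A=0 B=-1 C=-2 D=-1 ZF=0 PC=4
Step 15: PC=4 exec 'SUB C, 1'. After: A=0 B=-1 C=-3 D=-1 ZF=0 PC=5
After 50 steps: not halted. PC revisits the same instructions with no path to HALT; will never halt.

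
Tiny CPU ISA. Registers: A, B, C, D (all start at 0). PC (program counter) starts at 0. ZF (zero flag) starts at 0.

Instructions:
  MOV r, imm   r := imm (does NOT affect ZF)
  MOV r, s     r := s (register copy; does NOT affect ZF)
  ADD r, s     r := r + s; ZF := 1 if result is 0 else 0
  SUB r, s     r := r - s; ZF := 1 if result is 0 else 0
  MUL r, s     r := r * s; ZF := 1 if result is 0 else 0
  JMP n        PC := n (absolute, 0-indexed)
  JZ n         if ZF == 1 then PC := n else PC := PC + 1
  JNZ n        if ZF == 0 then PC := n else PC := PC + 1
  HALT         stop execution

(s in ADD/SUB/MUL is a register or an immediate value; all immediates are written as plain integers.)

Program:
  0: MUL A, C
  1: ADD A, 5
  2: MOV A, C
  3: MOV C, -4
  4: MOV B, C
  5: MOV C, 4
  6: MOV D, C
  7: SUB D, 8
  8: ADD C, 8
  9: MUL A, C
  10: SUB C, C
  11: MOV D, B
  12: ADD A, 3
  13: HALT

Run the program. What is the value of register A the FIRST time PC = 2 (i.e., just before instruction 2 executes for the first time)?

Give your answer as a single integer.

Step 1: PC=0 exec 'MUL A, C'. After: A=0 B=0 C=0 D=0 ZF=1 PC=1
Step 2: PC=1 exec 'ADD A, 5'. After: A=5 B=0 C=0 D=0 ZF=0 PC=2
First time PC=2: A=5

5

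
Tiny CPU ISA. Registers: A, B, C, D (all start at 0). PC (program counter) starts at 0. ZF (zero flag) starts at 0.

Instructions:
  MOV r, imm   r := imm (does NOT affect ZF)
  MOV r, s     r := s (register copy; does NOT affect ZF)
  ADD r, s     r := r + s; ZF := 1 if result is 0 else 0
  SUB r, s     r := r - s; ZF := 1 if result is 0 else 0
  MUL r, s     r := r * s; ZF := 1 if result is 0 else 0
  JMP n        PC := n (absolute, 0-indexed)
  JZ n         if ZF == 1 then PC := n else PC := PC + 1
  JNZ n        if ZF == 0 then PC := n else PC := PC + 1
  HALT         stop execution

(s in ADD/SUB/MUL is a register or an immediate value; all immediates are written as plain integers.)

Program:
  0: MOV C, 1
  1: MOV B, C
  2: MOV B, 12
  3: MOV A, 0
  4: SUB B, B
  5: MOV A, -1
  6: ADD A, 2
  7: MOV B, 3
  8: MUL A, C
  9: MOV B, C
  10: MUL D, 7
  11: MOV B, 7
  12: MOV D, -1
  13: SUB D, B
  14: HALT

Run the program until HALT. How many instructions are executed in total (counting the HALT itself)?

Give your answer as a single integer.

Step 1: PC=0 exec 'MOV C, 1'. After: A=0 B=0 C=1 D=0 ZF=0 PC=1
Step 2: PC=1 exec 'MOV B, C'. After: A=0 B=1 C=1 D=0 ZF=0 PC=2
Step 3: PC=2 exec 'MOV B, 12'. After: A=0 B=12 C=1 D=0 ZF=0 PC=3
Step 4: PC=3 exec 'MOV A, 0'. After: A=0 B=12 C=1 D=0 ZF=0 PC=4
Step 5: PC=4 exec 'SUB B, B'. After: A=0 B=0 C=1 D=0 ZF=1 PC=5
Step 6: PC=5 exec 'MOV A, -1'. After: A=-1 B=0 C=1 D=0 ZF=1 PC=6
Step 7: PC=6 exec 'ADD A, 2'. After: A=1 B=0 C=1 D=0 ZF=0 PC=7
Step 8: PC=7 exec 'MOV B, 3'. After: A=1 B=3 C=1 D=0 ZF=0 PC=8
Step 9: PC=8 exec 'MUL A, C'. After: A=1 B=3 C=1 D=0 ZF=0 PC=9
Step 10: PC=9 exec 'MOV B, C'. After: A=1 B=1 C=1 D=0 ZF=0 PC=10
Step 11: PC=10 exec 'MUL D, 7'. After: A=1 B=1 C=1 D=0 ZF=1 PC=11
Step 12: PC=11 exec 'MOV B, 7'. After: A=1 B=7 C=1 D=0 ZF=1 PC=12
Step 13: PC=12 exec 'MOV D, -1'. After: A=1 B=7 C=1 D=-1 ZF=1 PC=13
Step 14: PC=13 exec 'SUB D, B'. After: A=1 B=7 C=1 D=-8 ZF=0 PC=14
Step 15: PC=14 exec 'HALT'. After: A=1 B=7 C=1 D=-8 ZF=0 PC=14 HALTED
Total instructions executed: 15

Answer: 15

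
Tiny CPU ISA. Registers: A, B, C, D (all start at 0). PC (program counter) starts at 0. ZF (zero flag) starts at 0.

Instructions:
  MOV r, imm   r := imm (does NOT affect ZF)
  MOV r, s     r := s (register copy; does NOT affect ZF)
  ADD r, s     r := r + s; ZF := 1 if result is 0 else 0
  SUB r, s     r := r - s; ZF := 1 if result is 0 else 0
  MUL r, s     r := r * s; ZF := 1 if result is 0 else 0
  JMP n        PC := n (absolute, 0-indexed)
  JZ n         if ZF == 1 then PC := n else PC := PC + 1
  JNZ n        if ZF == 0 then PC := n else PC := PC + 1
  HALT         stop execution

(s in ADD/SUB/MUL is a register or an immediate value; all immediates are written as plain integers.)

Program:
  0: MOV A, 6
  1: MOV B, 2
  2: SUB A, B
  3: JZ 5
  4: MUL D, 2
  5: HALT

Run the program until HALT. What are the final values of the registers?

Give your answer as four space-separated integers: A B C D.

Answer: 4 2 0 0

Derivation:
Step 1: PC=0 exec 'MOV A, 6'. After: A=6 B=0 C=0 D=0 ZF=0 PC=1
Step 2: PC=1 exec 'MOV B, 2'. After: A=6 B=2 C=0 D=0 ZF=0 PC=2
Step 3: PC=2 exec 'SUB A, B'. After: A=4 B=2 C=0 D=0 ZF=0 PC=3
Step 4: PC=3 exec 'JZ 5'. After: A=4 B=2 C=0 D=0 ZF=0 PC=4
Step 5: PC=4 exec 'MUL D, 2'. After: A=4 B=2 C=0 D=0 ZF=1 PC=5
Step 6: PC=5 exec 'HALT'. After: A=4 B=2 C=0 D=0 ZF=1 PC=5 HALTED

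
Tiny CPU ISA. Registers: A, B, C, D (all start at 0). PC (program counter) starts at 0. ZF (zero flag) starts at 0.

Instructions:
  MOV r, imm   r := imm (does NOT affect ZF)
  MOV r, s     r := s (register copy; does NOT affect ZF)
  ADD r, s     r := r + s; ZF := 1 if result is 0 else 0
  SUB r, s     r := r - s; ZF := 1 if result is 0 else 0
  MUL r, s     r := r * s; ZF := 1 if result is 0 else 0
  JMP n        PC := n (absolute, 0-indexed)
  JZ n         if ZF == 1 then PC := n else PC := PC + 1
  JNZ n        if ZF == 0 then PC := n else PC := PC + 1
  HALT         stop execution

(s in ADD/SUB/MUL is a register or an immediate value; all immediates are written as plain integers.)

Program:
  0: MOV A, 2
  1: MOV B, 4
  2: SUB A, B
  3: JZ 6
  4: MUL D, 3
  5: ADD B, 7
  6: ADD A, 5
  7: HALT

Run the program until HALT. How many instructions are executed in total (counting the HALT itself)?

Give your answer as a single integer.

Step 1: PC=0 exec 'MOV A, 2'. After: A=2 B=0 C=0 D=0 ZF=0 PC=1
Step 2: PC=1 exec 'MOV B, 4'. After: A=2 B=4 C=0 D=0 ZF=0 PC=2
Step 3: PC=2 exec 'SUB A, B'. After: A=-2 B=4 C=0 D=0 ZF=0 PC=3
Step 4: PC=3 exec 'JZ 6'. After: A=-2 B=4 C=0 D=0 ZF=0 PC=4
Step 5: PC=4 exec 'MUL D, 3'. After: A=-2 B=4 C=0 D=0 ZF=1 PC=5
Step 6: PC=5 exec 'ADD B, 7'. After: A=-2 B=11 C=0 D=0 ZF=0 PC=6
Step 7: PC=6 exec 'ADD A, 5'. After: A=3 B=11 C=0 D=0 ZF=0 PC=7
Step 8: PC=7 exec 'HALT'. After: A=3 B=11 C=0 D=0 ZF=0 PC=7 HALTED
Total instructions executed: 8

Answer: 8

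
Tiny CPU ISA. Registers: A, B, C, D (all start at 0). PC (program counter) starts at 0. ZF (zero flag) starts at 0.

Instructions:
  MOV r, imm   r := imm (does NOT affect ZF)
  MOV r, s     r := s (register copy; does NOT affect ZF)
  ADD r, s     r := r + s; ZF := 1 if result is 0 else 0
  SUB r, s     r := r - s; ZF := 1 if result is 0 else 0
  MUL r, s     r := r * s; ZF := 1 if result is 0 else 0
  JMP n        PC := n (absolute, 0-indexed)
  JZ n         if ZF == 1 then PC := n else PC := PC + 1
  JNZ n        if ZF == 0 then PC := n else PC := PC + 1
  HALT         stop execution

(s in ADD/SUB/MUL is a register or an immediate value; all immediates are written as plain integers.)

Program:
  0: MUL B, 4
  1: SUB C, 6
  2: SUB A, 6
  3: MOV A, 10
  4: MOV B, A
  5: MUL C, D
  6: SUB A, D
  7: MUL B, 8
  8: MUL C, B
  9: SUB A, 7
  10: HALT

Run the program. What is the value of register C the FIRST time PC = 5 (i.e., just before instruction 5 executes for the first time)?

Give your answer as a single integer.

Step 1: PC=0 exec 'MUL B, 4'. After: A=0 B=0 C=0 D=0 ZF=1 PC=1
Step 2: PC=1 exec 'SUB C, 6'. After: A=0 B=0 C=-6 D=0 ZF=0 PC=2
Step 3: PC=2 exec 'SUB A, 6'. After: A=-6 B=0 C=-6 D=0 ZF=0 PC=3
Step 4: PC=3 exec 'MOV A, 10'. After: A=10 B=0 C=-6 D=0 ZF=0 PC=4
Step 5: PC=4 exec 'MOV B, A'. After: A=10 B=10 C=-6 D=0 ZF=0 PC=5
First time PC=5: C=-6

-6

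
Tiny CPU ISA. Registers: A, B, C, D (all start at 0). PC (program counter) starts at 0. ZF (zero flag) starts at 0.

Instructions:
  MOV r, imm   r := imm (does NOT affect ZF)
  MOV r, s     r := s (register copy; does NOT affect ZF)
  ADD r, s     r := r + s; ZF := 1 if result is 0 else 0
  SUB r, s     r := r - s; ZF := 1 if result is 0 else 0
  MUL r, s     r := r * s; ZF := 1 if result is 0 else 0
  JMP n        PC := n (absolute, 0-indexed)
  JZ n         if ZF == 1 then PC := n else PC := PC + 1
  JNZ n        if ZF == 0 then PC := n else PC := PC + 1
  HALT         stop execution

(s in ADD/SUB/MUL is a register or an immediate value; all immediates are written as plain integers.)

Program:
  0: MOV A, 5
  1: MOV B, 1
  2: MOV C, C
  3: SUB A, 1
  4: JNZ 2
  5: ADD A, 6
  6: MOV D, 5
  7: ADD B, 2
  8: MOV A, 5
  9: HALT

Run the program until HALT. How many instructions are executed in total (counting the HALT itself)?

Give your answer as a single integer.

Step 1: PC=0 exec 'MOV A, 5'. After: A=5 B=0 C=0 D=0 ZF=0 PC=1
Step 2: PC=1 exec 'MOV B, 1'. After: A=5 B=1 C=0 D=0 ZF=0 PC=2
Step 3: PC=2 exec 'MOV C, C'. After: A=5 B=1 C=0 D=0 ZF=0 PC=3
Step 4: PC=3 exec 'SUB A, 1'. After: A=4 B=1 C=0 D=0 ZF=0 PC=4
Step 5: PC=4 exec 'JNZ 2'. After: A=4 B=1 C=0 D=0 ZF=0 PC=2
Step 6: PC=2 exec 'MOV C, C'. After: A=4 B=1 C=0 D=0 ZF=0 PC=3
Step 7: PC=3 exec 'SUB A, 1'. After: A=3 B=1 C=0 D=0 ZF=0 PC=4
Step 8: PC=4 exec 'JNZ 2'. After: A=3 B=1 C=0 D=0 ZF=0 PC=2
Step 9: PC=2 exec 'MOV C, C'. After: A=3 B=1 C=0 D=0 ZF=0 PC=3
Step 10: PC=3 exec 'SUB A, 1'. After: A=2 B=1 C=0 D=0 ZF=0 PC=4
Step 11: PC=4 exec 'JNZ 2'. After: A=2 B=1 C=0 D=0 ZF=0 PC=2
Step 12: PC=2 exec 'MOV C, C'. After: A=2 B=1 C=0 D=0 ZF=0 PC=3
Step 13: PC=3 exec 'SUB A, 1'. After: A=1 B=1 C=0 D=0 ZF=0 PC=4
Step 14: PC=4 exec 'JNZ 2'. After: A=1 B=1 C=0 D=0 ZF=0 PC=2
Step 15: PC=2 exec 'MOV C, C'. After: A=1 B=1 C=0 D=0 ZF=0 PC=3
Step 16: PC=3 exec 'SUB A, 1'. After: A=0 B=1 C=0 D=0 ZF=1 PC=4
Step 17: PC=4 exec 'JNZ 2'. After: A=0 B=1 C=0 D=0 ZF=1 PC=5
Step 18: PC=5 exec 'ADD A, 6'. After: A=6 B=1 C=0 D=0 ZF=0 PC=6
Step 19: PC=6 exec 'MOV D, 5'. After: A=6 B=1 C=0 D=5 ZF=0 PC=7
Step 20: PC=7 exec 'ADD B, 2'. After: A=6 B=3 C=0 D=5 ZF=0 PC=8
Step 21: PC=8 exec 'MOV A, 5'. After: A=5 B=3 C=0 D=5 ZF=0 PC=9
Step 22: PC=9 exec 'HALT'. After: A=5 B=3 C=0 D=5 ZF=0 PC=9 HALTED
Total instructions executed: 22

Answer: 22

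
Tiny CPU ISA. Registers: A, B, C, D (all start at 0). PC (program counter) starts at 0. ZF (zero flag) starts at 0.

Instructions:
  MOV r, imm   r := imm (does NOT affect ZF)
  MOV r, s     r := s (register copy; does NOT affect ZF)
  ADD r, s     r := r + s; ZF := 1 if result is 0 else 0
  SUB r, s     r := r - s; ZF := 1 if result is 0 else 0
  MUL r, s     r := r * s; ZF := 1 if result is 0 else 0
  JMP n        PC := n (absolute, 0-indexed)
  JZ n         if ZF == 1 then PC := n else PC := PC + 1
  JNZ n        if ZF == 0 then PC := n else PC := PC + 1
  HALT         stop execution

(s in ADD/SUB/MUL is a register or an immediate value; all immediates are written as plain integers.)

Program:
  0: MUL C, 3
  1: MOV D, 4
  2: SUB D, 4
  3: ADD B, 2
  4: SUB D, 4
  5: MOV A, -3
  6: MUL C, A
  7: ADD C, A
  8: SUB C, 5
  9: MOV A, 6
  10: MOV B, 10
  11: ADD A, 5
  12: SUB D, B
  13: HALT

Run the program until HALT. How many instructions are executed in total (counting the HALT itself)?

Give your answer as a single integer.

Answer: 14

Derivation:
Step 1: PC=0 exec 'MUL C, 3'. After: A=0 B=0 C=0 D=0 ZF=1 PC=1
Step 2: PC=1 exec 'MOV D, 4'. After: A=0 B=0 C=0 D=4 ZF=1 PC=2
Step 3: PC=2 exec 'SUB D, 4'. After: A=0 B=0 C=0 D=0 ZF=1 PC=3
Step 4: PC=3 exec 'ADD B, 2'. After: A=0 B=2 C=0 D=0 ZF=0 PC=4
Step 5: PC=4 exec 'SUB D, 4'. After: A=0 B=2 C=0 D=-4 ZF=0 PC=5
Step 6: PC=5 exec 'MOV A, -3'. After: A=-3 B=2 C=0 D=-4 ZF=0 PC=6
Step 7: PC=6 exec 'MUL C, A'. After: A=-3 B=2 C=0 D=-4 ZF=1 PC=7
Step 8: PC=7 exec 'ADD C, A'. After: A=-3 B=2 C=-3 D=-4 ZF=0 PC=8
Step 9: PC=8 exec 'SUB C, 5'. After: A=-3 B=2 C=-8 D=-4 ZF=0 PC=9
Step 10: PC=9 exec 'MOV A, 6'. After: A=6 B=2 C=-8 D=-4 ZF=0 PC=10
Step 11: PC=10 exec 'MOV B, 10'. After: A=6 B=10 C=-8 D=-4 ZF=0 PC=11
Step 12: PC=11 exec 'ADD A, 5'. After: A=11 B=10 C=-8 D=-4 ZF=0 PC=12
Step 13: PC=12 exec 'SUB D, B'. After: A=11 B=10 C=-8 D=-14 ZF=0 PC=13
Step 14: PC=13 exec 'HALT'. After: A=11 B=10 C=-8 D=-14 ZF=0 PC=13 HALTED
Total instructions executed: 14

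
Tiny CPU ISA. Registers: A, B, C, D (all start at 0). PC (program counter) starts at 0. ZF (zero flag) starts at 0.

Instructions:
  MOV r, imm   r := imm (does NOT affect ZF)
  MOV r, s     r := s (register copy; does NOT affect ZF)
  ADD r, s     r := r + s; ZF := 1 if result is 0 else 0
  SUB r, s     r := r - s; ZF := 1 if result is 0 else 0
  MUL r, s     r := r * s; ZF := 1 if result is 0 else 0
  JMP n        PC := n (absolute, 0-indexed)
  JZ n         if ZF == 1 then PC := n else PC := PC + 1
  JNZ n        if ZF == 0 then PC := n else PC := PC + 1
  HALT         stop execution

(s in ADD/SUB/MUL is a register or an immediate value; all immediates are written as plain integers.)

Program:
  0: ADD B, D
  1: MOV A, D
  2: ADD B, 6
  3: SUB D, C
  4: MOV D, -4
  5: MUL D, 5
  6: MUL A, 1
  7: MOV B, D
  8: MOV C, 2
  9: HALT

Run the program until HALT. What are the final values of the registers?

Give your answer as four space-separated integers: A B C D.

Step 1: PC=0 exec 'ADD B, D'. After: A=0 B=0 C=0 D=0 ZF=1 PC=1
Step 2: PC=1 exec 'MOV A, D'. After: A=0 B=0 C=0 D=0 ZF=1 PC=2
Step 3: PC=2 exec 'ADD B, 6'. After: A=0 B=6 C=0 D=0 ZF=0 PC=3
Step 4: PC=3 exec 'SUB D, C'. After: A=0 B=6 C=0 D=0 ZF=1 PC=4
Step 5: PC=4 exec 'MOV D, -4'. After: A=0 B=6 C=0 D=-4 ZF=1 PC=5
Step 6: PC=5 exec 'MUL D, 5'. After: A=0 B=6 C=0 D=-20 ZF=0 PC=6
Step 7: PC=6 exec 'MUL A, 1'. After: A=0 B=6 C=0 D=-20 ZF=1 PC=7
Step 8: PC=7 exec 'MOV B, D'. After: A=0 B=-20 C=0 D=-20 ZF=1 PC=8
Step 9: PC=8 exec 'MOV C, 2'. After: A=0 B=-20 C=2 D=-20 ZF=1 PC=9
Step 10: PC=9 exec 'HALT'. After: A=0 B=-20 C=2 D=-20 ZF=1 PC=9 HALTED

Answer: 0 -20 2 -20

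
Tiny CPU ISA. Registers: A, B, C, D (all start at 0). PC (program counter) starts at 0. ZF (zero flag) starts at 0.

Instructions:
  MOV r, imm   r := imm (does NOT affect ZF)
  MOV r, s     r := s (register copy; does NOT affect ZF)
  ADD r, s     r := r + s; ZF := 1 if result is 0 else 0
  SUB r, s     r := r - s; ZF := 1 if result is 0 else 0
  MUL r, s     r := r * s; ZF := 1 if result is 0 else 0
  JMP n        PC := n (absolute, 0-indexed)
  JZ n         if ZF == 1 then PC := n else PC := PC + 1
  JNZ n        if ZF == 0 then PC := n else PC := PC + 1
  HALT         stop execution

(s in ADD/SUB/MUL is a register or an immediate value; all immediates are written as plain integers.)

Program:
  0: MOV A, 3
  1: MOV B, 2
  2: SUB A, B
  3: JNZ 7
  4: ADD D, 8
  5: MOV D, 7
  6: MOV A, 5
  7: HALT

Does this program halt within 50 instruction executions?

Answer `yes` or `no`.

Step 1: PC=0 exec 'MOV A, 3'. After: A=3 B=0 C=0 D=0 ZF=0 PC=1
Step 2: PC=1 exec 'MOV B, 2'. After: A=3 B=2 C=0 D=0 ZF=0 PC=2
Step 3: PC=2 exec 'SUB A, B'. After: A=1 B=2 C=0 D=0 ZF=0 PC=3
Step 4: PC=3 exec 'JNZ 7'. After: A=1 B=2 C=0 D=0 ZF=0 PC=7
Step 5: PC=7 exec 'HALT'. After: A=1 B=2 C=0 D=0 ZF=0 PC=7 HALTED

Answer: yes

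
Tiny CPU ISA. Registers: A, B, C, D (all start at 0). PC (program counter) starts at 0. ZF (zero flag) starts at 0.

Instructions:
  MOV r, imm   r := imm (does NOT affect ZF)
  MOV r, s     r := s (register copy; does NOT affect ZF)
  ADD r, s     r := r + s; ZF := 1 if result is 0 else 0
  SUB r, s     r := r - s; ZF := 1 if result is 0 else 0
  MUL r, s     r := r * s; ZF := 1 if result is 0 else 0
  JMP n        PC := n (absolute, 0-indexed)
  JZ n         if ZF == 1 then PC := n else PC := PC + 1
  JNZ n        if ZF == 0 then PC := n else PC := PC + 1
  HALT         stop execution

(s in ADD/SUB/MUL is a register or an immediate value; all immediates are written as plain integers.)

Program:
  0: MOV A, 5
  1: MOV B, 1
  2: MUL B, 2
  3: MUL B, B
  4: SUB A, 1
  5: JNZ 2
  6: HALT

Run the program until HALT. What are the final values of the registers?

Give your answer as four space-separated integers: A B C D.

Step 1: PC=0 exec 'MOV A, 5'. After: A=5 B=0 C=0 D=0 ZF=0 PC=1
Step 2: PC=1 exec 'MOV B, 1'. After: A=5 B=1 C=0 D=0 ZF=0 PC=2
Step 3: PC=2 exec 'MUL B, 2'. After: A=5 B=2 C=0 D=0 ZF=0 PC=3
Step 4: PC=3 exec 'MUL B, B'. After: A=5 B=4 C=0 D=0 ZF=0 PC=4
Step 5: PC=4 exec 'SUB A, 1'. After: A=4 B=4 C=0 D=0 ZF=0 PC=5
Step 6: PC=5 exec 'JNZ 2'. After: A=4 B=4 C=0 D=0 ZF=0 PC=2
Step 7: PC=2 exec 'MUL B, 2'. After: A=4 B=8 C=0 D=0 ZF=0 PC=3
Step 8: PC=3 exec 'MUL B, B'. After: A=4 B=64 C=0 D=0 ZF=0 PC=4
Step 9: PC=4 exec 'SUB A, 1'. After: A=3 B=64 C=0 D=0 ZF=0 PC=5
Step 10: PC=5 exec 'JNZ 2'. After: A=3 B=64 C=0 D=0 ZF=0 PC=2
Step 11: PC=2 exec 'MUL B, 2'. After: A=3 B=128 C=0 D=0 ZF=0 PC=3
Step 12: PC=3 exec 'MUL B, B'. After: A=3 B=16384 C=0 D=0 ZF=0 PC=4
Step 13: PC=4 exec 'SUB A, 1'. After: A=2 B=16384 C=0 D=0 ZF=0 PC=5
Step 14: PC=5 exec 'JNZ 2'. After: A=2 B=16384 C=0 D=0 ZF=0 PC=2
Step 15: PC=2 exec 'MUL B, 2'. After: A=2 B=32768 C=0 D=0 ZF=0 PC=3
Step 16: PC=3 exec 'MUL B, B'. After: A=2 B=1073741824 C=0 D=0 ZF=0 PC=4
Step 17: PC=4 exec 'SUB A, 1'. After: A=1 B=1073741824 C=0 D=0 ZF=0 PC=5
Step 18: PC=5 exec 'JNZ 2'. After: A=1 B=1073741824 C=0 D=0 ZF=0 PC=2
Step 19: PC=2 exec 'MUL B, 2'. After: A=1 B=2147483648 C=0 D=0 ZF=0 PC=3
Step 20: PC=3 exec 'MUL B, B'. After: A=1 B=4611686018427387904 C=0 D=0 ZF=0 PC=4
Step 21: PC=4 exec 'SUB A, 1'. After: A=0 B=4611686018427387904 C=0 D=0 ZF=1 PC=5
Step 22: PC=5 exec 'JNZ 2'. After: A=0 B=4611686018427387904 C=0 D=0 ZF=1 PC=6
Step 23: PC=6 exec 'HALT'. After: A=0 B=4611686018427387904 C=0 D=0 ZF=1 PC=6 HALTED

Answer: 0 4611686018427387904 0 0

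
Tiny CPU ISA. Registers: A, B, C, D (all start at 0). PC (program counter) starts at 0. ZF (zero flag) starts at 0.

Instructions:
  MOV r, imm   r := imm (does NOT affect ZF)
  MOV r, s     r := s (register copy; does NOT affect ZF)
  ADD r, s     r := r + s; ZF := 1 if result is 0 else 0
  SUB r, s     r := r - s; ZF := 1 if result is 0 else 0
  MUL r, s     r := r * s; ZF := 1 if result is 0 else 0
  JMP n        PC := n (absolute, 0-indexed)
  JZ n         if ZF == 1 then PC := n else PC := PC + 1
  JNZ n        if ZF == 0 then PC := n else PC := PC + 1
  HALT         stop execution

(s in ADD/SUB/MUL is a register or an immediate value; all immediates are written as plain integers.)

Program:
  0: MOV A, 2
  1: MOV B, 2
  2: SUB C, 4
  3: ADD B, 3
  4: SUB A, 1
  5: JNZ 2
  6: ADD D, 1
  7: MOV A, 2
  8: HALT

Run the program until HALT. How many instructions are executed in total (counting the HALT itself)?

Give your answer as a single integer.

Answer: 13

Derivation:
Step 1: PC=0 exec 'MOV A, 2'. After: A=2 B=0 C=0 D=0 ZF=0 PC=1
Step 2: PC=1 exec 'MOV B, 2'. After: A=2 B=2 C=0 D=0 ZF=0 PC=2
Step 3: PC=2 exec 'SUB C, 4'. After: A=2 B=2 C=-4 D=0 ZF=0 PC=3
Step 4: PC=3 exec 'ADD B, 3'. After: A=2 B=5 C=-4 D=0 ZF=0 PC=4
Step 5: PC=4 exec 'SUB A, 1'. After: A=1 B=5 C=-4 D=0 ZF=0 PC=5
Step 6: PC=5 exec 'JNZ 2'. After: A=1 B=5 C=-4 D=0 ZF=0 PC=2
Step 7: PC=2 exec 'SUB C, 4'. After: A=1 B=5 C=-8 D=0 ZF=0 PC=3
Step 8: PC=3 exec 'ADD B, 3'. After: A=1 B=8 C=-8 D=0 ZF=0 PC=4
Step 9: PC=4 exec 'SUB A, 1'. After: A=0 B=8 C=-8 D=0 ZF=1 PC=5
Step 10: PC=5 exec 'JNZ 2'. After: A=0 B=8 C=-8 D=0 ZF=1 PC=6
Step 11: PC=6 exec 'ADD D, 1'. After: A=0 B=8 C=-8 D=1 ZF=0 PC=7
Step 12: PC=7 exec 'MOV A, 2'. After: A=2 B=8 C=-8 D=1 ZF=0 PC=8
Step 13: PC=8 exec 'HALT'. After: A=2 B=8 C=-8 D=1 ZF=0 PC=8 HALTED
Total instructions executed: 13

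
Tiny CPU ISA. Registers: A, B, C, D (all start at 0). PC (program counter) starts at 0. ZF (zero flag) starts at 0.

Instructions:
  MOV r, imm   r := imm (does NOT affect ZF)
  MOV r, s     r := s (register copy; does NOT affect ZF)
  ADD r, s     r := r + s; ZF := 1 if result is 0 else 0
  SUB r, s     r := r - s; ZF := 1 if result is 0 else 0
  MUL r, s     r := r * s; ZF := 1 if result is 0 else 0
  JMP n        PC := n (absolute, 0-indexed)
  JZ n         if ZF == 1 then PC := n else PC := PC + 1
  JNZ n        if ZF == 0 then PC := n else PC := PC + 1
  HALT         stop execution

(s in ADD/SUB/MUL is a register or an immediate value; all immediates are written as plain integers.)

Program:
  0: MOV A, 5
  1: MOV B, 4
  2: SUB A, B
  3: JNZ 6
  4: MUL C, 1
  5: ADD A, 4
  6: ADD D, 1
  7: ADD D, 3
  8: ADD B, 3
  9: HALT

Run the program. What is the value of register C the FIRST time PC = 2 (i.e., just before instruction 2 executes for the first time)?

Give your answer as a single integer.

Step 1: PC=0 exec 'MOV A, 5'. After: A=5 B=0 C=0 D=0 ZF=0 PC=1
Step 2: PC=1 exec 'MOV B, 4'. After: A=5 B=4 C=0 D=0 ZF=0 PC=2
First time PC=2: C=0

0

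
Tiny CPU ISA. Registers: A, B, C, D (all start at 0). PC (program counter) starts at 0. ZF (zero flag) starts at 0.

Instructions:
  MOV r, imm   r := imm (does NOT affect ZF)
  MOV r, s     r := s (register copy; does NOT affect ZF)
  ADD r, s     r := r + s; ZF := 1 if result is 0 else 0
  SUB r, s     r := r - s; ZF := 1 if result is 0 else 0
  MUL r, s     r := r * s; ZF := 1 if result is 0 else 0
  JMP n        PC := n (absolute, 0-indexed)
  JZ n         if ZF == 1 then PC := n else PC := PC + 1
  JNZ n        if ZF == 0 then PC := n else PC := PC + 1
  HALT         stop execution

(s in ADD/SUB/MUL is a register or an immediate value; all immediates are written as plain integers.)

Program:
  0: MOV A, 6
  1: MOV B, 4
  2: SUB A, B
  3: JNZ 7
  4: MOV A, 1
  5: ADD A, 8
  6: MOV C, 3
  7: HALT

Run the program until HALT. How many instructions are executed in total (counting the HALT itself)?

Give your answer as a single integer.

Step 1: PC=0 exec 'MOV A, 6'. After: A=6 B=0 C=0 D=0 ZF=0 PC=1
Step 2: PC=1 exec 'MOV B, 4'. After: A=6 B=4 C=0 D=0 ZF=0 PC=2
Step 3: PC=2 exec 'SUB A, B'. After: A=2 B=4 C=0 D=0 ZF=0 PC=3
Step 4: PC=3 exec 'JNZ 7'. After: A=2 B=4 C=0 D=0 ZF=0 PC=7
Step 5: PC=7 exec 'HALT'. After: A=2 B=4 C=0 D=0 ZF=0 PC=7 HALTED
Total instructions executed: 5

Answer: 5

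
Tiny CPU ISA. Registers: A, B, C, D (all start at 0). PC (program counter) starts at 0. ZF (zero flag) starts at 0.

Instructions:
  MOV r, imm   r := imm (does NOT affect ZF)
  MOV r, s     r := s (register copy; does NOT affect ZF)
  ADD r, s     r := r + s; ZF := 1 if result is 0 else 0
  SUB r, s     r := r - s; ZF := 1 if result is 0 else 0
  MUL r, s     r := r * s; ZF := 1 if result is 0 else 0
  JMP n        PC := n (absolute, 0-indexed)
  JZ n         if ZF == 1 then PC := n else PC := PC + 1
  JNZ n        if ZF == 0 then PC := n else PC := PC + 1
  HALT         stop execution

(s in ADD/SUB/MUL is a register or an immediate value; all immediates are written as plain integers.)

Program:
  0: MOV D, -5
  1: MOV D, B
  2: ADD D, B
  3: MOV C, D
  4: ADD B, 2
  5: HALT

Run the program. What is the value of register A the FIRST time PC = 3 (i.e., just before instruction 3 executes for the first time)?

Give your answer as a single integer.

Step 1: PC=0 exec 'MOV D, -5'. After: A=0 B=0 C=0 D=-5 ZF=0 PC=1
Step 2: PC=1 exec 'MOV D, B'. After: A=0 B=0 C=0 D=0 ZF=0 PC=2
Step 3: PC=2 exec 'ADD D, B'. After: A=0 B=0 C=0 D=0 ZF=1 PC=3
First time PC=3: A=0

0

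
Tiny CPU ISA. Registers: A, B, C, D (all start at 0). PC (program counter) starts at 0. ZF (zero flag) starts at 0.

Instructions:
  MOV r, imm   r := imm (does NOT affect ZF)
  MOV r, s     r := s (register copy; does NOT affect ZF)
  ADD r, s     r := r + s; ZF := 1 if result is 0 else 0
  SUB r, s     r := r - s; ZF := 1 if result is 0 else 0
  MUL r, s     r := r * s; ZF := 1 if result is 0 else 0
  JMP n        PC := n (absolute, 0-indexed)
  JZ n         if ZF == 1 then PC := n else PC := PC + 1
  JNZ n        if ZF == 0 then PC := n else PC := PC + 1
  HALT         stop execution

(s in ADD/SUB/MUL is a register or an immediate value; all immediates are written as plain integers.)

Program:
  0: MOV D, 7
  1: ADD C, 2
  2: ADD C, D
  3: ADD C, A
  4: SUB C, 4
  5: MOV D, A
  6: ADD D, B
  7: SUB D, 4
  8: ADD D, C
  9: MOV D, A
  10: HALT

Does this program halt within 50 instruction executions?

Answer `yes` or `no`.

Step 1: PC=0 exec 'MOV D, 7'. After: A=0 B=0 C=0 D=7 ZF=0 PC=1
Step 2: PC=1 exec 'ADD C, 2'. After: A=0 B=0 C=2 D=7 ZF=0 PC=2
Step 3: PC=2 exec 'ADD C, D'. After: A=0 B=0 C=9 D=7 ZF=0 PC=3
Step 4: PC=3 exec 'ADD C, A'. After: A=0 B=0 C=9 D=7 ZF=0 PC=4
Step 5: PC=4 exec 'SUB C, 4'. After: A=0 B=0 C=5 D=7 ZF=0 PC=5
Step 6: PC=5 exec 'MOV D, A'. After: A=0 B=0 C=5 D=0 ZF=0 PC=6
Step 7: PC=6 exec 'ADD D, B'. After: A=0 B=0 C=5 D=0 ZF=1 PC=7
Step 8: PC=7 exec 'SUB D, 4'. After: A=0 B=0 C=5 D=-4 ZF=0 PC=8
Step 9: PC=8 exec 'ADD D, C'. After: A=0 B=0 C=5 D=1 ZF=0 PC=9
Step 10: PC=9 exec 'MOV D, A'. After: A=0 B=0 C=5 D=0 ZF=0 PC=10
Step 11: PC=10 exec 'HALT'. After: A=0 B=0 C=5 D=0 ZF=0 PC=10 HALTED

Answer: yes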